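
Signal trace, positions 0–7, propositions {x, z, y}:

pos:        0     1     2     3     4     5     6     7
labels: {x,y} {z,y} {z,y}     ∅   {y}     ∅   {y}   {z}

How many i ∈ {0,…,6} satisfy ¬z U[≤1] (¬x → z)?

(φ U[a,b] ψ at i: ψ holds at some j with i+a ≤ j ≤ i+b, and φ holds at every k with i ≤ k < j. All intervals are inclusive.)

4

Evaluate at each i in [0,6]:
  i=0: ✓ (rhs at j=0)
  i=1: ✓ (rhs at j=1)
  i=2: ✓ (rhs at j=2)
  i=3: ✗ (no rhs in [3,4])
  i=4: ✗ (no rhs in [4,5])
  i=5: ✗ (no rhs in [5,6])
  i=6: ✓ (rhs at j=7; lhs holds on [6,6])
Positions where it holds: {0, 1, 2, 6} → 4.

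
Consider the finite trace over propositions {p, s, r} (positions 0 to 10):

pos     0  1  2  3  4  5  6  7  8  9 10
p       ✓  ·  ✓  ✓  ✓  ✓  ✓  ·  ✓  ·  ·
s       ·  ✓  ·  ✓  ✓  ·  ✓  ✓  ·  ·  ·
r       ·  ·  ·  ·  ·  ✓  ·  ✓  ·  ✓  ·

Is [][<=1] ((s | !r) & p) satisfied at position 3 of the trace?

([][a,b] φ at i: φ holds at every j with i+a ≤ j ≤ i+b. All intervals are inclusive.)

True

Check ((s | !r) & p) at every j in [3,4]:
  j=3: true
  j=4: true
All positions satisfy it → formula holds.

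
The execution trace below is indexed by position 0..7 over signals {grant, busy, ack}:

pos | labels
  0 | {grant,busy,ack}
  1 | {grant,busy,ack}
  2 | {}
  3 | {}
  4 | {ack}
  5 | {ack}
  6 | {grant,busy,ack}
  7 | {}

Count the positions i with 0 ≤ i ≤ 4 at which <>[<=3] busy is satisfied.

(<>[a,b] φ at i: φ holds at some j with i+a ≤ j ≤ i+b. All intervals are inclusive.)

Evaluate at each i in [0,4]:
  i=0: ✓ (witness j=0)
  i=1: ✓ (witness j=1)
  i=2: ✗ (none in [2,5])
  i=3: ✓ (witness j=6)
  i=4: ✓ (witness j=6)
Positions where it holds: {0, 1, 3, 4} → 4.

4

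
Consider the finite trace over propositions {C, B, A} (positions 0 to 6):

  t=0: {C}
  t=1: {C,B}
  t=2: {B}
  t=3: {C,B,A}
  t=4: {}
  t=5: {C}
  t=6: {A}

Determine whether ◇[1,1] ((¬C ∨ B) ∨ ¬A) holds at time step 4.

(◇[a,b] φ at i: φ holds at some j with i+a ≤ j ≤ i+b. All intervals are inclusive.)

Check ((¬C ∨ B) ∨ ¬A) at each j in [5,5]:
  j=5: true
Found at j=5 → formula holds.

Yes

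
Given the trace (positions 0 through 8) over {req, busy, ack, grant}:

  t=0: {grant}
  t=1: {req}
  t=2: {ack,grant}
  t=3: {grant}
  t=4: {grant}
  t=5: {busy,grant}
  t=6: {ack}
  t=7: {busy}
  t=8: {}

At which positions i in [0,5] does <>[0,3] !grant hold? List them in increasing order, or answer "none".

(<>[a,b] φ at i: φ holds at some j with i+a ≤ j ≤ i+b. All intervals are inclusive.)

0, 1, 3, 4, 5

Evaluate at each i in [0,5]:
  i=0: ✓ (witness j=1)
  i=1: ✓ (witness j=1)
  i=2: ✗ (none in [2,5])
  i=3: ✓ (witness j=6)
  i=4: ✓ (witness j=6)
  i=5: ✓ (witness j=6)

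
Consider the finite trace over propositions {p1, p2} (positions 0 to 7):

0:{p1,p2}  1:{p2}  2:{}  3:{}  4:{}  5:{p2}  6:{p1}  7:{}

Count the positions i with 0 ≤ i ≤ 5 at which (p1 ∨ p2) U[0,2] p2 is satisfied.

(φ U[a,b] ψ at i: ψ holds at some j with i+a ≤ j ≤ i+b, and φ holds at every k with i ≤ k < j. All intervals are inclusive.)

3

Evaluate at each i in [0,5]:
  i=0: ✓ (rhs at j=0)
  i=1: ✓ (rhs at j=1)
  i=2: ✗ (no rhs in [2,4])
  i=3: ✗ (lhs fails at k=3 before rhs at j=5)
  i=4: ✗ (lhs fails at k=4 before rhs at j=5)
  i=5: ✓ (rhs at j=5)
Positions where it holds: {0, 1, 5} → 3.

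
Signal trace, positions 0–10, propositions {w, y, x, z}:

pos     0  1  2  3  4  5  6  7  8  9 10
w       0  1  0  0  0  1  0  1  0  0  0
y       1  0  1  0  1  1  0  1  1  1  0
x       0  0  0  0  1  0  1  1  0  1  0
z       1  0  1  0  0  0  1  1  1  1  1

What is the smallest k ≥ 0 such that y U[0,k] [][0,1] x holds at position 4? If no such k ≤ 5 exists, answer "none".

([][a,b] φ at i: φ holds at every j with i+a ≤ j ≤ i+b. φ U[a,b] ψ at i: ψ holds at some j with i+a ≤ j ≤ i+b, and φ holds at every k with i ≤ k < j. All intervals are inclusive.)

2

Need earliest j ≥ 4 with [][0,1] x, and y at every k in [4,j-1].
  j=4: rhs fails.
  j=5: rhs fails.
  j=6: rhs holds; lhs holds on [4,5]. k = 2.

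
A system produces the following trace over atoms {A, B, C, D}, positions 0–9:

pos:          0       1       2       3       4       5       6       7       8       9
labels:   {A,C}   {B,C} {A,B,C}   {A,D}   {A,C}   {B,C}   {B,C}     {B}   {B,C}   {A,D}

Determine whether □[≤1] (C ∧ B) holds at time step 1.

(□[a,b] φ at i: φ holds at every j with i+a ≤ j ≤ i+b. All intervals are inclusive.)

Holds

Check (C ∧ B) at every j in [1,2]:
  j=1: true
  j=2: true
All positions satisfy it → formula holds.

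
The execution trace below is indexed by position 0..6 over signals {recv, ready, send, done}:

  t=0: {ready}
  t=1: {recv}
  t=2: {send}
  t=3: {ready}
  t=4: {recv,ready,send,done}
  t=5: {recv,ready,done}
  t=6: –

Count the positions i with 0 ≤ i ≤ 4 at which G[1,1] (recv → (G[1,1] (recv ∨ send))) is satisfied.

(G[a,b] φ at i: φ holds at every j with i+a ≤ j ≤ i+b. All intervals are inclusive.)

4

Evaluate at each i in [0,4]:
  i=0: ✓ (all of [1,1])
  i=1: ✓ (all of [2,2])
  i=2: ✓ (all of [3,3])
  i=3: ✓ (all of [4,4])
  i=4: ✗ (fails at j=5)
Positions where it holds: {0, 1, 2, 3} → 4.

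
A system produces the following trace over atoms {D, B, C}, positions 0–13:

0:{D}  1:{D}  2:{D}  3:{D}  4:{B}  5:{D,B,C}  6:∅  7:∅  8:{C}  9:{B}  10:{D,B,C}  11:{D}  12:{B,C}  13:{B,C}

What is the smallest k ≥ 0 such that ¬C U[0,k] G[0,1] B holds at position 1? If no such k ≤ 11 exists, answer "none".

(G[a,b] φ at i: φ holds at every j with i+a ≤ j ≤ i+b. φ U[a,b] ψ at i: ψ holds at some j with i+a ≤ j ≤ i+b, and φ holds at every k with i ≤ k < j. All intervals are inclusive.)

Need earliest j ≥ 1 with G[0,1] B, and ¬C at every k in [1,j-1].
  j=1: rhs fails.
  j=2: rhs fails.
  j=3: rhs fails.
  j=4: rhs holds; lhs holds on [1,3]. k = 3.

3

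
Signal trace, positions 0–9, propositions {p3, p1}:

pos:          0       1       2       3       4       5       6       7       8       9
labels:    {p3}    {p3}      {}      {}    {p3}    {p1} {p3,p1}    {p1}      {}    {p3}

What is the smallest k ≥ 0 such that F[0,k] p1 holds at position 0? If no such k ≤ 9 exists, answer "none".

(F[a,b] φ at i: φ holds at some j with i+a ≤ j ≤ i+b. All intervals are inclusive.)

Scan j = 0,1,… for p1:
  j=0: fails
  j=1: fails
  j=2: fails
  j=3: fails
  j=4: fails
  j=5: holds
First hit at j=5, so smallest k = 5-0 = 5.

5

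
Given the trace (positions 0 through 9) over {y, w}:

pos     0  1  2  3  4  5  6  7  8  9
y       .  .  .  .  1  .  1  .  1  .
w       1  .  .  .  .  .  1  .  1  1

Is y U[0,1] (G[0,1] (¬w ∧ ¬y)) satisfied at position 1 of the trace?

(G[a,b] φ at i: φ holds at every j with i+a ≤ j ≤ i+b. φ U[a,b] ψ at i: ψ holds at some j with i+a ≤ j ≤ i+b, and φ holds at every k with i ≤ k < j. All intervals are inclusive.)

Need some j in [1,2] with G[0,1] (¬w ∧ ¬y), and y at every k in [1,j-1].
  j=1: G[0,1] (¬w ∧ ¬y) holds; no prefix to check → satisfied.

Yes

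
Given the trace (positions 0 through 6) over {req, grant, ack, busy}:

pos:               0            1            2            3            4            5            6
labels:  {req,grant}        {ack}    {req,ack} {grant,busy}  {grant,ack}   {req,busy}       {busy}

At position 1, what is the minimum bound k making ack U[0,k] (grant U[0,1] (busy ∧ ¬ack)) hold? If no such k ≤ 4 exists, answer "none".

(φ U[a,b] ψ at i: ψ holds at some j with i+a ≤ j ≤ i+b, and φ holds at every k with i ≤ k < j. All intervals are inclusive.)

2

Need earliest j ≥ 1 with (grant U[0,1] (busy ∧ ¬ack)), and ack at every k in [1,j-1].
  j=1: rhs fails.
  j=2: rhs fails.
  j=3: rhs holds; lhs holds on [1,2]. k = 2.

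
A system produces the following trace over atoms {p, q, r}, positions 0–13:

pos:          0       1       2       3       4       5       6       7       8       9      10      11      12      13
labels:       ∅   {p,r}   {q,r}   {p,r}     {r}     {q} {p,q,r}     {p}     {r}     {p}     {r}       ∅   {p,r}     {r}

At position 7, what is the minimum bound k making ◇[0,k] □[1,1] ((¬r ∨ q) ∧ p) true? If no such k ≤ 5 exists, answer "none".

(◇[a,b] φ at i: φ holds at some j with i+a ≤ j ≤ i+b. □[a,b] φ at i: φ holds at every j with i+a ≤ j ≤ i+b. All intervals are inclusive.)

Scan j = 7,8,… for □[1,1] ((¬r ∨ q) ∧ p):
  j=7: fails
  j=8: holds
First hit at j=8, so smallest k = 8-7 = 1.

1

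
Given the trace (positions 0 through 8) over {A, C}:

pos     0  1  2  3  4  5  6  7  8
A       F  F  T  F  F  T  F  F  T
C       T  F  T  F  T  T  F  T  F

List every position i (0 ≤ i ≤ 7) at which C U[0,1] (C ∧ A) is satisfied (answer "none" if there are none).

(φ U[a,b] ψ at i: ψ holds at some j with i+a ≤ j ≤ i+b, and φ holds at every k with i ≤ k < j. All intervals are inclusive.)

2, 4, 5

Evaluate at each i in [0,7]:
  i=0: ✗ (no rhs in [0,1])
  i=1: ✗ (lhs fails at k=1 before rhs at j=2)
  i=2: ✓ (rhs at j=2)
  i=3: ✗ (no rhs in [3,4])
  i=4: ✓ (rhs at j=5; lhs holds on [4,4])
  i=5: ✓ (rhs at j=5)
  i=6: ✗ (no rhs in [6,7])
  i=7: ✗ (no rhs in [7,8])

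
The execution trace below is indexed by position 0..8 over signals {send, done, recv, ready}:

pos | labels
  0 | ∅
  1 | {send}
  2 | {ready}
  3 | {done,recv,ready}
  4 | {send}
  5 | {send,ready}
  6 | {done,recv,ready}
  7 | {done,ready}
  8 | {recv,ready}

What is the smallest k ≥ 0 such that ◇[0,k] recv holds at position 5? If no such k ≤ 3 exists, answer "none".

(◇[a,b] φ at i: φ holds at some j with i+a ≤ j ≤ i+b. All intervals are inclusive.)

Scan j = 5,6,… for recv:
  j=5: fails
  j=6: holds
First hit at j=6, so smallest k = 6-5 = 1.

1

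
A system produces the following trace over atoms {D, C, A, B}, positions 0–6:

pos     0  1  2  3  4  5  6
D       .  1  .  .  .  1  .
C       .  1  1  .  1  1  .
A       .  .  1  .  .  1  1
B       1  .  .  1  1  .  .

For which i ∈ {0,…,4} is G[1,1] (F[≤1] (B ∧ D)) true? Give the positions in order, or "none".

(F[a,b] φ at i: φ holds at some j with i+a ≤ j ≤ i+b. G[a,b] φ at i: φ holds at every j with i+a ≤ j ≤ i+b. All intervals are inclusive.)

Evaluate at each i in [0,4]:
  i=0: ✗ (fails at j=1)
  i=1: ✗ (fails at j=2)
  i=2: ✗ (fails at j=3)
  i=3: ✗ (fails at j=4)
  i=4: ✗ (fails at j=5)

none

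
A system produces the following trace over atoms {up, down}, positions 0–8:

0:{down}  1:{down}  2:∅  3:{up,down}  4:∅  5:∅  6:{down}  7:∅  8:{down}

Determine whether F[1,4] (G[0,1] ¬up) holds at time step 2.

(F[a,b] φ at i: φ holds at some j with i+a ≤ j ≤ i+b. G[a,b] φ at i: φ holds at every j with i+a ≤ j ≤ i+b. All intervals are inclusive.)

Check G[0,1] ¬up at each j in [3,6]:
  j=3: fails at 3
  j=4: holds on [4,5]
  j=5: holds on [5,6]
  j=6: holds on [6,7]
Found at j=4 → formula holds.

Holds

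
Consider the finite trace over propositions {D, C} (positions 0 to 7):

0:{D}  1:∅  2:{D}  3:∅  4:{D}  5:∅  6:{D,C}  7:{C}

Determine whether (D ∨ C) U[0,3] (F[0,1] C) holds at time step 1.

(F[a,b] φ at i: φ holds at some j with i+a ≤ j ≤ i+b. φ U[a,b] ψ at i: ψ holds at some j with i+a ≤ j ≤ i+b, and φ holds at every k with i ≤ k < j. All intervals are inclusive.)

No

Need some j in [1,4] with F[0,1] C, and (D ∨ C) at every k in [1,j-1].
  j=1: F[0,1] C — fails (none in [1,2]).
  j=2: F[0,1] C — fails (none in [2,3]).
  j=3: F[0,1] C — fails (none in [3,4]).
  j=4: F[0,1] C — fails (none in [4,5]).
No j in the window works → until fails.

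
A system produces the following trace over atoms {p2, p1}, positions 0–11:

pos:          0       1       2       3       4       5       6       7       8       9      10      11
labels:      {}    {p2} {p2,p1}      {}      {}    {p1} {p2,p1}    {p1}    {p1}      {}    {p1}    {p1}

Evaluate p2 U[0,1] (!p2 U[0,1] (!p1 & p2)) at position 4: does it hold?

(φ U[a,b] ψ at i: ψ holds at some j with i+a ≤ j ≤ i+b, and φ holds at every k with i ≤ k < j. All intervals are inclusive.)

Need some j in [4,5] with (!p2 U[0,1] (!p1 & p2)), and p2 at every k in [4,j-1].
  j=4: (!p2 U[0,1] (!p1 & p2)) — fails.
  j=5: (!p2 U[0,1] (!p1 & p2)) — fails.
No j in the window works → until fails.

No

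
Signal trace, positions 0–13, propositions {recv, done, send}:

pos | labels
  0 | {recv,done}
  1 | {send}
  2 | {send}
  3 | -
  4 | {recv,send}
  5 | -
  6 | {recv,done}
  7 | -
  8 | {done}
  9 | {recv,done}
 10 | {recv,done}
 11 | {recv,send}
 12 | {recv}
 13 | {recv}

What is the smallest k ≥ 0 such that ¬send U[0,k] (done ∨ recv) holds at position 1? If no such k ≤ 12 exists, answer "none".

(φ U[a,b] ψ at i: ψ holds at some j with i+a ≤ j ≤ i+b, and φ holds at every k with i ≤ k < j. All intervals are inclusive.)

none

Need earliest j ≥ 1 with (done ∨ recv), and ¬send at every k in [1,j-1].
  j=1: rhs fails.
  j=2: rhs fails.
  j=3: rhs fails.
  j=4: rhs holds but lhs fails at k=1.
  j=5: rhs fails.
  j=6: rhs holds but lhs fails at k=1.
  j=7: rhs fails.
  j=8: rhs holds but lhs fails at k=1.
  j=9: rhs holds but lhs fails at k=1.
  j=10: rhs holds but lhs fails at k=1.
  j=11: rhs holds but lhs fails at k=1.
  j=12: rhs holds but lhs fails at k=1.
  j=13: rhs holds but lhs fails at k=1.
No witness within the range → none.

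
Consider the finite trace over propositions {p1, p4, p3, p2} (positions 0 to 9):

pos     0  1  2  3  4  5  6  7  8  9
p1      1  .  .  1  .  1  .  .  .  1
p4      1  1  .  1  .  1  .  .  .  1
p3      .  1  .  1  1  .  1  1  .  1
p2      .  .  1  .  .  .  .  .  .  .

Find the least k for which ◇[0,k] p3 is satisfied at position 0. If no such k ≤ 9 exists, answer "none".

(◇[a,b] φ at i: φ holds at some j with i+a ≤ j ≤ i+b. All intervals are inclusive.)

Scan j = 0,1,… for p3:
  j=0: fails
  j=1: holds
First hit at j=1, so smallest k = 1-0 = 1.

1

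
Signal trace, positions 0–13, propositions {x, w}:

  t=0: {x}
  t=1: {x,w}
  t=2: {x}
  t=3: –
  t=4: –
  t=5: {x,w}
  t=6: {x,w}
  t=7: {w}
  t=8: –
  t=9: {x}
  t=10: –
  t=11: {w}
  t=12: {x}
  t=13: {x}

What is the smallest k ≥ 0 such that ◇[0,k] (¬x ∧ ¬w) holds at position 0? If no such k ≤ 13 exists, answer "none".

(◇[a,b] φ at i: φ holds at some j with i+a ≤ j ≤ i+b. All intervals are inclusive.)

Scan j = 0,1,… for (¬x ∧ ¬w):
  j=0: fails
  j=1: fails
  j=2: fails
  j=3: holds
First hit at j=3, so smallest k = 3-0 = 3.

3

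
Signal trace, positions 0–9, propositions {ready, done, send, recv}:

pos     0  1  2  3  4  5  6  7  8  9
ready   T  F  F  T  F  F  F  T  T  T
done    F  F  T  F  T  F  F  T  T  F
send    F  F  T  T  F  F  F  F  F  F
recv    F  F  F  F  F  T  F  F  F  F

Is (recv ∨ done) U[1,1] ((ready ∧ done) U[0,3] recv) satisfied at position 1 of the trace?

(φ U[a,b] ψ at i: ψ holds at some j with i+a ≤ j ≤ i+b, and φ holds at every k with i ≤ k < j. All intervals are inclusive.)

No

Need some j in [2,2] with ((ready ∧ done) U[0,3] recv), and (recv ∨ done) at every k in [1,j-1].
  j=2: ((ready ∧ done) U[0,3] recv) — fails.
No j in the window works → until fails.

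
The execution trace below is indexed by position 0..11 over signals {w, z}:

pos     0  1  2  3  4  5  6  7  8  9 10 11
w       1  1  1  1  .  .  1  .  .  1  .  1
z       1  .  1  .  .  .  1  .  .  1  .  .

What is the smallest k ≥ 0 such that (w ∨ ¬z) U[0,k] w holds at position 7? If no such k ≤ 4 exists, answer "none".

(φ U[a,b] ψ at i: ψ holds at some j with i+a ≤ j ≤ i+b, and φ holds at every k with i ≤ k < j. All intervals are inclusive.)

2

Need earliest j ≥ 7 with w, and (w ∨ ¬z) at every k in [7,j-1].
  j=7: rhs fails.
  j=8: rhs fails.
  j=9: rhs holds; lhs holds on [7,8]. k = 2.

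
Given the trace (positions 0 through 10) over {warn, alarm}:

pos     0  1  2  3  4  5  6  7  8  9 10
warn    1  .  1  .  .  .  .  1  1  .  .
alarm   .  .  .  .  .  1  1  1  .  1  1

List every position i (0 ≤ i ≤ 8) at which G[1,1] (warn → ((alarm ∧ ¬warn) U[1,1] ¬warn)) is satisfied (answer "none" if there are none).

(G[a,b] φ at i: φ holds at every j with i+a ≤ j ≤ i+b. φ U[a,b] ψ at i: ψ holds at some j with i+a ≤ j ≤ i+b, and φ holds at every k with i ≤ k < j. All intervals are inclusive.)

Evaluate at each i in [0,8]:
  i=0: ✓ (all of [1,1])
  i=1: ✗ (fails at j=2)
  i=2: ✓ (all of [3,3])
  i=3: ✓ (all of [4,4])
  i=4: ✓ (all of [5,5])
  i=5: ✓ (all of [6,6])
  i=6: ✗ (fails at j=7)
  i=7: ✗ (fails at j=8)
  i=8: ✓ (all of [9,9])

0, 2, 3, 4, 5, 8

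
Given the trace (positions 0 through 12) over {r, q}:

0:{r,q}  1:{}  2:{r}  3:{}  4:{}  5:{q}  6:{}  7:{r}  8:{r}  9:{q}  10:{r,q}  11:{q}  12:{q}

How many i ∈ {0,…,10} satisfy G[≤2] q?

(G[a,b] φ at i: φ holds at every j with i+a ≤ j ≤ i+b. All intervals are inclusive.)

Evaluate at each i in [0,10]:
  i=0: ✗ (fails at j=1)
  i=1: ✗ (fails at j=1)
  i=2: ✗ (fails at j=2)
  i=3: ✗ (fails at j=3)
  i=4: ✗ (fails at j=4)
  i=5: ✗ (fails at j=6)
  i=6: ✗ (fails at j=6)
  i=7: ✗ (fails at j=7)
  i=8: ✗ (fails at j=8)
  i=9: ✓ (all of [9,11])
  i=10: ✓ (all of [10,12])
Positions where it holds: {9, 10} → 2.

2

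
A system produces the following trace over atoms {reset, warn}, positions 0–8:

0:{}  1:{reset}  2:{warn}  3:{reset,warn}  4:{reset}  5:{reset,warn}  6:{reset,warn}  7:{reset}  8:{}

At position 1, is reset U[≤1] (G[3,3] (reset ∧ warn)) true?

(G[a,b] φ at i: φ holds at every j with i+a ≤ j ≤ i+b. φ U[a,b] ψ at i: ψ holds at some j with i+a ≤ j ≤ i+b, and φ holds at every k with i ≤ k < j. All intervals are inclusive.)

Holds

Need some j in [1,2] with G[3,3] (reset ∧ warn), and reset at every k in [1,j-1].
  j=1: G[3,3] (reset ∧ warn) — fails at 4.
  j=2: G[3,3] (reset ∧ warn) holds; reset holds at every k in [1,1] → satisfied.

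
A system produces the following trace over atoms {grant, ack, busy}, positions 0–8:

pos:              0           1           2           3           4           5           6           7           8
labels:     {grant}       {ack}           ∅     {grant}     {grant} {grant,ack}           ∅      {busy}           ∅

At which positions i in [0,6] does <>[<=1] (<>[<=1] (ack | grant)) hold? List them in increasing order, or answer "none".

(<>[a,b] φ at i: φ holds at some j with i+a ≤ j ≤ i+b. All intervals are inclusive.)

Evaluate at each i in [0,6]:
  i=0: ✓ (witness j=0)
  i=1: ✓ (witness j=1)
  i=2: ✓ (witness j=2)
  i=3: ✓ (witness j=3)
  i=4: ✓ (witness j=4)
  i=5: ✓ (witness j=5)
  i=6: ✗ (none in [6,7])

0, 1, 2, 3, 4, 5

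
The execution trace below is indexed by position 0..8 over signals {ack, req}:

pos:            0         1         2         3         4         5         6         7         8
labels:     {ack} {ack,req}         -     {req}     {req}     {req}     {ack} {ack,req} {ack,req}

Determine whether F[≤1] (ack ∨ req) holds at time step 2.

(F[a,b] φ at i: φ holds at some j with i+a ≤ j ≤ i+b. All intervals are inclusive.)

Holds

Check (ack ∨ req) at each j in [2,3]:
  j=2: false
  j=3: true
Found at j=3 → formula holds.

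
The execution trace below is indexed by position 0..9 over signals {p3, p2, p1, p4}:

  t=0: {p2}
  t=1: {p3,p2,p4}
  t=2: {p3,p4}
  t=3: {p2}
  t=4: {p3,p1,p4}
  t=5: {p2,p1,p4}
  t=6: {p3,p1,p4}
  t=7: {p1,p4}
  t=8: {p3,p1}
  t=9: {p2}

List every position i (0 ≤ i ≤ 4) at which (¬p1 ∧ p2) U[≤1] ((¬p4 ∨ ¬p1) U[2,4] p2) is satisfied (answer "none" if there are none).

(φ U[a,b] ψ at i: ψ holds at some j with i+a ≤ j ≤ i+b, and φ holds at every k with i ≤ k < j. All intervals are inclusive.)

Evaluate at each i in [0,4]:
  i=0: ✓ (rhs at j=0)
  i=1: ✓ (rhs at j=1)
  i=2: ✗ (no rhs in [2,3])
  i=3: ✗ (no rhs in [3,4])
  i=4: ✗ (no rhs in [4,5])

0, 1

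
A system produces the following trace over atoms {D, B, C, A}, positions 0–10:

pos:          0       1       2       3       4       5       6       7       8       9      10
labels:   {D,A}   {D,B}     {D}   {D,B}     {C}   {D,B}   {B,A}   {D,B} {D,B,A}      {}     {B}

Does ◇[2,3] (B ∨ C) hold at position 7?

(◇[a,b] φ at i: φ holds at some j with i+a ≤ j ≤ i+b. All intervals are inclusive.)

Check (B ∨ C) at each j in [9,10]:
  j=9: false
  j=10: true
Found at j=10 → formula holds.

Yes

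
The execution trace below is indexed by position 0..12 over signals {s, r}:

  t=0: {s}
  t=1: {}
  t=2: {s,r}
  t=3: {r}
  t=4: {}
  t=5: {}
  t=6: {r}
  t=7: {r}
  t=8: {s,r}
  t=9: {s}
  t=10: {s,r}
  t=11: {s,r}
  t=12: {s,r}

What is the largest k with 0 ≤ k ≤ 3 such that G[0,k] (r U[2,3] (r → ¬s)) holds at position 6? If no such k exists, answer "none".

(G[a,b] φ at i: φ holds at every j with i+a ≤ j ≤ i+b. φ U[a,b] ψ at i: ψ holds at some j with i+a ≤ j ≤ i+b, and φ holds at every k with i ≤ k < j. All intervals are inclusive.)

1

(r U[2,3] (r → ¬s)) must hold from j=6 onward; find where it first fails.
  j=6: holds
  j=7: holds
  j=8: fails
Holds on [6,7], so largest k = 1.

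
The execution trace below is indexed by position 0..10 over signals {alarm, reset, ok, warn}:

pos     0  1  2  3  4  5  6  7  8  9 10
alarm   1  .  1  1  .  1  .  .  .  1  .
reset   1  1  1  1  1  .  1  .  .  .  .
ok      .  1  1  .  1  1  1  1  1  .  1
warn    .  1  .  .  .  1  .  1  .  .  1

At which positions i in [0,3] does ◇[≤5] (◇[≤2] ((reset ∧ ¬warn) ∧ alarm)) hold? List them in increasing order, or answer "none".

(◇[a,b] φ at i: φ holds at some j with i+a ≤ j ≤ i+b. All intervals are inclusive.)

0, 1, 2, 3

Evaluate at each i in [0,3]:
  i=0: ✓ (witness j=0)
  i=1: ✓ (witness j=1)
  i=2: ✓ (witness j=2)
  i=3: ✓ (witness j=3)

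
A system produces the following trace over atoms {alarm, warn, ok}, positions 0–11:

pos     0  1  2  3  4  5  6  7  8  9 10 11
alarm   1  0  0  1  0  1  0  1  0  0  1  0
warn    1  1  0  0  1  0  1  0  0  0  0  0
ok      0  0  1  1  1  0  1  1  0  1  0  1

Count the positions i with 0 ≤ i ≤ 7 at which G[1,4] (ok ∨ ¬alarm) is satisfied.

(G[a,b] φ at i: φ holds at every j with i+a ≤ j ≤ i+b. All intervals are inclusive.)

2

Evaluate at each i in [0,7]:
  i=0: ✓ (all of [1,4])
  i=1: ✗ (fails at j=5)
  i=2: ✗ (fails at j=5)
  i=3: ✗ (fails at j=5)
  i=4: ✗ (fails at j=5)
  i=5: ✓ (all of [6,9])
  i=6: ✗ (fails at j=10)
  i=7: ✗ (fails at j=10)
Positions where it holds: {0, 5} → 2.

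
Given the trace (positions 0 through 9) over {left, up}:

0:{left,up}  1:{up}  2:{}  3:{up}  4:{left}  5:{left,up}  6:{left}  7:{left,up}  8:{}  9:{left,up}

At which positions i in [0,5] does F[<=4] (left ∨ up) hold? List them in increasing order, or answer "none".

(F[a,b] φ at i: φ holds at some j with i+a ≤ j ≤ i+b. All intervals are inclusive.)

Evaluate at each i in [0,5]:
  i=0: ✓ (witness j=0)
  i=1: ✓ (witness j=1)
  i=2: ✓ (witness j=3)
  i=3: ✓ (witness j=3)
  i=4: ✓ (witness j=4)
  i=5: ✓ (witness j=5)

0, 1, 2, 3, 4, 5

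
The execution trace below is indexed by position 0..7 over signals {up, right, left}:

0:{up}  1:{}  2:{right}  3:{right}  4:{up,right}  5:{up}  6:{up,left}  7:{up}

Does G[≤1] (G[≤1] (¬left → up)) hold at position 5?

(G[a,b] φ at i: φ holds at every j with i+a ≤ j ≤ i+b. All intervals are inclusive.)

Check G[≤1] (¬left → up) at every j in [5,6]:
  j=5: holds on [5,6]
  j=6: holds on [6,7]
All positions satisfy it → formula holds.

Holds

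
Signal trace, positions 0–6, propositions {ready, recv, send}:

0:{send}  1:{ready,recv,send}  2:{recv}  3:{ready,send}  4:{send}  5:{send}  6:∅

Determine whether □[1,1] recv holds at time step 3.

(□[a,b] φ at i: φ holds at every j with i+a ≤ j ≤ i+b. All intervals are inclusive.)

No

Check recv at every j in [4,4]:
  j=4: false
Fails at j=4 → formula fails.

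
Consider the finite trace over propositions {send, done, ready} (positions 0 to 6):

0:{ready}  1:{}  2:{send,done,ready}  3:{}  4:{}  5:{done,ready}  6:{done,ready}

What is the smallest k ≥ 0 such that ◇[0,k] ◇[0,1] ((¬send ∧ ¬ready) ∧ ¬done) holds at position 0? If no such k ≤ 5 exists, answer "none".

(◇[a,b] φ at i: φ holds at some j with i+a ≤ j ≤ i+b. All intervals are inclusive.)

0

Scan j = 0,1,… for ◇[0,1] ((¬send ∧ ¬ready) ∧ ¬done):
  j=0: holds
First hit at j=0, so smallest k = 0-0 = 0.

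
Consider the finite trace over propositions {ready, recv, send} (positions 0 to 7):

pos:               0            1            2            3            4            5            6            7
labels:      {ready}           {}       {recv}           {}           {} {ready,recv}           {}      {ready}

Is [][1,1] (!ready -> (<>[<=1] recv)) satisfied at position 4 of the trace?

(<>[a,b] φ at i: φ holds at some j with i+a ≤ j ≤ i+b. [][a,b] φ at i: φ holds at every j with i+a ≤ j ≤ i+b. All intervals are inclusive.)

Check (!ready -> (<>[<=1] recv)) at every j in [5,5]:
  j=5: antecedent false → ✓
All positions satisfy it → formula holds.

Yes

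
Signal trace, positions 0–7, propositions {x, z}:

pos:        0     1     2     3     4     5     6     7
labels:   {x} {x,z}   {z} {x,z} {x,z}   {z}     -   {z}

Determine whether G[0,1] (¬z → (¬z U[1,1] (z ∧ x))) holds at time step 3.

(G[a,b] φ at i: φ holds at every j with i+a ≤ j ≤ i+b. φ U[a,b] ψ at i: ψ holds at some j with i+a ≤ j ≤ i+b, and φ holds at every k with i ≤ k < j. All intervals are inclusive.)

Yes

Check (¬z → (¬z U[1,1] (z ∧ x))) at every j in [3,4]:
  j=3: antecedent false → ✓
  j=4: antecedent false → ✓
All positions satisfy it → formula holds.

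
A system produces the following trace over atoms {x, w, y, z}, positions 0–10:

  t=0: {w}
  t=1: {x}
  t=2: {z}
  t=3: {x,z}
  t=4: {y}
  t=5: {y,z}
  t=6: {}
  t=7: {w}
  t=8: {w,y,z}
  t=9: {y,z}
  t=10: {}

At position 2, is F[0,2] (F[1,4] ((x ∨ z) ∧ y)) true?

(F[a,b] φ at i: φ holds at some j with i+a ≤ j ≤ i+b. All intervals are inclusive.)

Check F[1,4] ((x ∨ z) ∧ y) at each j in [2,4]:
  j=2: holds (witness at 5)
  j=3: holds (witness at 5)
  j=4: holds (witness at 5)
Found at j=2 → formula holds.

Yes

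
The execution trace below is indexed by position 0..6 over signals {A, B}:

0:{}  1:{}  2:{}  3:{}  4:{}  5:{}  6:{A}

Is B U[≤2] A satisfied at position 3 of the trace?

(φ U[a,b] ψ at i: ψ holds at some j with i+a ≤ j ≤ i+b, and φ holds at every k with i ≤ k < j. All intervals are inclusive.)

Need some j in [3,5] with A, and B at every k in [3,j-1].
  j=3: A false.
  j=4: A false.
  j=5: A false.
No j in the window works → until fails.

Does not hold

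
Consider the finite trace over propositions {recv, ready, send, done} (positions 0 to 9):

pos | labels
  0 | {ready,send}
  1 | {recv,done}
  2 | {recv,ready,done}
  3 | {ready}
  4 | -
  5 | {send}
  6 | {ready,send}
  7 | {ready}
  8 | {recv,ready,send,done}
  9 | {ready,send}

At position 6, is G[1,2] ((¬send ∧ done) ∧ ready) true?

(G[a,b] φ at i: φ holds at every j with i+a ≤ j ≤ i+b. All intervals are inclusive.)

Check ((¬send ∧ done) ∧ ready) at every j in [7,8]:
  j=7: false
  j=8: false
Fails at j=7 → formula fails.

Does not hold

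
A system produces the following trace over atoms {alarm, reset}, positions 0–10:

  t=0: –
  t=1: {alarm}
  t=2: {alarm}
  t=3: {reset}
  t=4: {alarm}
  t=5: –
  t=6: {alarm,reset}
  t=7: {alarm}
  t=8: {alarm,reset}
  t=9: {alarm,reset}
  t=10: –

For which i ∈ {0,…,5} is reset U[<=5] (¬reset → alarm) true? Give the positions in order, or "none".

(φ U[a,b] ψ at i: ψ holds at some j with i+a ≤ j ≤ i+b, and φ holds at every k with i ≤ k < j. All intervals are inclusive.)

Evaluate at each i in [0,5]:
  i=0: ✗ (lhs fails at k=0 before rhs at j=1)
  i=1: ✓ (rhs at j=1)
  i=2: ✓ (rhs at j=2)
  i=3: ✓ (rhs at j=3)
  i=4: ✓ (rhs at j=4)
  i=5: ✗ (lhs fails at k=5 before rhs at j=6)

1, 2, 3, 4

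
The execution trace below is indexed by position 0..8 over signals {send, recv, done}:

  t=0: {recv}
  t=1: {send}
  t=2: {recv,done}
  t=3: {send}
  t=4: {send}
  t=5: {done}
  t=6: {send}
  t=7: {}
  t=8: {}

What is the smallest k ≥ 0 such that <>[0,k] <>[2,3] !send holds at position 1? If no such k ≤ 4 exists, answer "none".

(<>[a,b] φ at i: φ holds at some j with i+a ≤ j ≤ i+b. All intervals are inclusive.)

Scan j = 1,2,… for <>[2,3] !send:
  j=1: fails
  j=2: holds
First hit at j=2, so smallest k = 2-1 = 1.

1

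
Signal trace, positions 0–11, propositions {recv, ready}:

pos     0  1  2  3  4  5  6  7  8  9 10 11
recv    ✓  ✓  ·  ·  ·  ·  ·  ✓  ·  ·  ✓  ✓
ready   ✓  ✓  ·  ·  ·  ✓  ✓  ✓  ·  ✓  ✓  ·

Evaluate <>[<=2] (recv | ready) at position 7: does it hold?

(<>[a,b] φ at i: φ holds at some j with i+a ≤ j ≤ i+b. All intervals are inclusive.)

Check (recv | ready) at each j in [7,9]:
  j=7: true
  j=8: false
  j=9: true
Found at j=7 → formula holds.

Yes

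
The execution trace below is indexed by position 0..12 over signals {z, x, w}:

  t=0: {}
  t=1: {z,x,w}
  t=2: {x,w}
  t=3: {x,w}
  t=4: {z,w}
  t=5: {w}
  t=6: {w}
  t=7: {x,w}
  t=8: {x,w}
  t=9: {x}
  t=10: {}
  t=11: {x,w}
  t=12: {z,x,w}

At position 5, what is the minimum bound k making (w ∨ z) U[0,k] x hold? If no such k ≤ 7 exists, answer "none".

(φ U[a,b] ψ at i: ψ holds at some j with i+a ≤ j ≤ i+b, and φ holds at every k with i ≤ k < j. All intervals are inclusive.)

2

Need earliest j ≥ 5 with x, and (w ∨ z) at every k in [5,j-1].
  j=5: rhs fails.
  j=6: rhs fails.
  j=7: rhs holds; lhs holds on [5,6]. k = 2.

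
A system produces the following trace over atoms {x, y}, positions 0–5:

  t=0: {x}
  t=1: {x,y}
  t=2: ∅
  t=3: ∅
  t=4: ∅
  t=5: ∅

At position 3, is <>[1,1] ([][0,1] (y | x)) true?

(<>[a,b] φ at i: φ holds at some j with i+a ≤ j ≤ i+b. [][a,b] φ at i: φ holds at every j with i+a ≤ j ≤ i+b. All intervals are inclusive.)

Check [][0,1] (y | x) at each j in [4,4]:
  j=4: fails at 4
No position in the window satisfies it → formula fails.

No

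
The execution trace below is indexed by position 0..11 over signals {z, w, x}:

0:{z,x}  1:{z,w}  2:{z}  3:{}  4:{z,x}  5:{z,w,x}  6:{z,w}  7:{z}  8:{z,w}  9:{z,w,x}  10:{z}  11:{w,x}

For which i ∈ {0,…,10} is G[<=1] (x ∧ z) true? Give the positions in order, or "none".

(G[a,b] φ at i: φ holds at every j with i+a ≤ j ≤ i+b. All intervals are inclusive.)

Evaluate at each i in [0,10]:
  i=0: ✗ (fails at j=1)
  i=1: ✗ (fails at j=1)
  i=2: ✗ (fails at j=2)
  i=3: ✗ (fails at j=3)
  i=4: ✓ (all of [4,5])
  i=5: ✗ (fails at j=6)
  i=6: ✗ (fails at j=6)
  i=7: ✗ (fails at j=7)
  i=8: ✗ (fails at j=8)
  i=9: ✗ (fails at j=10)
  i=10: ✗ (fails at j=10)

4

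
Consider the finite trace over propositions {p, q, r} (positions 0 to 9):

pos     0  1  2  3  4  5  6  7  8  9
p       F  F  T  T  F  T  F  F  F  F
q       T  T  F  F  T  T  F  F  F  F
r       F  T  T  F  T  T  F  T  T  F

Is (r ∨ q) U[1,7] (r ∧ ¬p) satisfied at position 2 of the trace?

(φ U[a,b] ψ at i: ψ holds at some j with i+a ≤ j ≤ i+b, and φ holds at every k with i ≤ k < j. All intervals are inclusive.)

False

Need some j in [3,9] with (r ∧ ¬p), and (r ∨ q) at every k in [2,j-1].
  j=3: (r ∧ ¬p) false.
  j=4: (r ∧ ¬p) holds, but (r ∨ q) fails at k=3 → not this j.
  j=5: (r ∧ ¬p) false.
  j=6: (r ∧ ¬p) false.
  j=7: (r ∧ ¬p) holds, but (r ∨ q) fails at k=3 → not this j.
  j=8: (r ∧ ¬p) holds, but (r ∨ q) fails at k=3 → not this j.
  j=9: (r ∧ ¬p) false.
No j in the window works → until fails.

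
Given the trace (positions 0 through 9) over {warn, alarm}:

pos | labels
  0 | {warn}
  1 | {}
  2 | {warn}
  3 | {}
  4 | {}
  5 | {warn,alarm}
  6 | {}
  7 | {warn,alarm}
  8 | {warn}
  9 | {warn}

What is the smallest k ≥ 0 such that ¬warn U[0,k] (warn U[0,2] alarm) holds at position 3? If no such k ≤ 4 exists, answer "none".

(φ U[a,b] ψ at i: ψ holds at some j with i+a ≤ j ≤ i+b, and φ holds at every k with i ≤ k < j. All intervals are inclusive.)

Need earliest j ≥ 3 with (warn U[0,2] alarm), and ¬warn at every k in [3,j-1].
  j=3: rhs fails.
  j=4: rhs fails.
  j=5: rhs holds; lhs holds on [3,4]. k = 2.

2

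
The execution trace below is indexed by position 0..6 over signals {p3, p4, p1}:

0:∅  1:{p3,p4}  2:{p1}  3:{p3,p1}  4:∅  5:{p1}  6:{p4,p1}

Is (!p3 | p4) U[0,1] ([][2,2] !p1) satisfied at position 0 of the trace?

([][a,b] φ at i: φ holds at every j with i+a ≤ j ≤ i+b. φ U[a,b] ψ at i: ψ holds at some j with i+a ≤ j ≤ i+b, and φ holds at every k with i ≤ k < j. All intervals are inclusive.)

Need some j in [0,1] with [][2,2] !p1, and (!p3 | p4) at every k in [0,j-1].
  j=0: [][2,2] !p1 — fails at 2.
  j=1: [][2,2] !p1 — fails at 3.
No j in the window works → until fails.

Does not hold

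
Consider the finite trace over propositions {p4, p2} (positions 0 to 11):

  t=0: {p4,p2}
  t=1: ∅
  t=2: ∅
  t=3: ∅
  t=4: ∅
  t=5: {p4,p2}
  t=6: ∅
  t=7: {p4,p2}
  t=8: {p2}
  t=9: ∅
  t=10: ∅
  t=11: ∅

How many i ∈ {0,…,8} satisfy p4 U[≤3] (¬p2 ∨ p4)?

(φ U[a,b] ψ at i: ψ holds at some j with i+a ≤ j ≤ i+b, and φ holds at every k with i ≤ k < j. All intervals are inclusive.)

Evaluate at each i in [0,8]:
  i=0: ✓ (rhs at j=0)
  i=1: ✓ (rhs at j=1)
  i=2: ✓ (rhs at j=2)
  i=3: ✓ (rhs at j=3)
  i=4: ✓ (rhs at j=4)
  i=5: ✓ (rhs at j=5)
  i=6: ✓ (rhs at j=6)
  i=7: ✓ (rhs at j=7)
  i=8: ✗ (lhs fails at k=8 before rhs at j=9)
Positions where it holds: {0, 1, 2, 3, 4, 5, 6, 7} → 8.

8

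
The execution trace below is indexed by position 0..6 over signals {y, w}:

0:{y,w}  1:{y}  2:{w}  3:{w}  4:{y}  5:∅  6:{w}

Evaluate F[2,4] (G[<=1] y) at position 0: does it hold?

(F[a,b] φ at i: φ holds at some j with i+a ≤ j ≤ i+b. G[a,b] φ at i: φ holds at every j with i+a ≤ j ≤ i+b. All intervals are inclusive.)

Check G[<=1] y at each j in [2,4]:
  j=2: fails at 2
  j=3: fails at 3
  j=4: fails at 5
No position in the window satisfies it → formula fails.

False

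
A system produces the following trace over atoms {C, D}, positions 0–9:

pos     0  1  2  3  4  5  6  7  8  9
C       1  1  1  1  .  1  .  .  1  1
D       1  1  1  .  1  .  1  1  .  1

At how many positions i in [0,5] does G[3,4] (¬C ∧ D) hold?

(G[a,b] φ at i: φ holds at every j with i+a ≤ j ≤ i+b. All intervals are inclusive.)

Evaluate at each i in [0,5]:
  i=0: ✗ (fails at j=3)
  i=1: ✗ (fails at j=5)
  i=2: ✗ (fails at j=5)
  i=3: ✓ (all of [6,7])
  i=4: ✗ (fails at j=8)
  i=5: ✗ (fails at j=8)
Positions where it holds: {3} → 1.

1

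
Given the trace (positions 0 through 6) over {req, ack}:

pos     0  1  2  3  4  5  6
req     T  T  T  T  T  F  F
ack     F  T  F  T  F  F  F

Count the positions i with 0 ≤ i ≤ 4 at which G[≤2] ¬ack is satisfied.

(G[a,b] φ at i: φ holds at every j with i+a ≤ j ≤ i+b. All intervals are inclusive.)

Evaluate at each i in [0,4]:
  i=0: ✗ (fails at j=1)
  i=1: ✗ (fails at j=1)
  i=2: ✗ (fails at j=3)
  i=3: ✗ (fails at j=3)
  i=4: ✓ (all of [4,6])
Positions where it holds: {4} → 1.

1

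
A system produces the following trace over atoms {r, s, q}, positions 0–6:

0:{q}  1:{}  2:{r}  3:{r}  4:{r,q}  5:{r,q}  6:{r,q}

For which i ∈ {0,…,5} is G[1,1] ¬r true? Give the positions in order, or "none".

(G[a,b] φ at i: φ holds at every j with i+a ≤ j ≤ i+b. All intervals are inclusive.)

Evaluate at each i in [0,5]:
  i=0: ✓ (all of [1,1])
  i=1: ✗ (fails at j=2)
  i=2: ✗ (fails at j=3)
  i=3: ✗ (fails at j=4)
  i=4: ✗ (fails at j=5)
  i=5: ✗ (fails at j=6)

0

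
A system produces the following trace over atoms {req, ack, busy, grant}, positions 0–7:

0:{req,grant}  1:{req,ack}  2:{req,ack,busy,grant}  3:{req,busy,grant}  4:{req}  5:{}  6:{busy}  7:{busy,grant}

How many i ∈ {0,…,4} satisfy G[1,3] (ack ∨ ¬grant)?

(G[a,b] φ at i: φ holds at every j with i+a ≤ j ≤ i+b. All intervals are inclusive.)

1

Evaluate at each i in [0,4]:
  i=0: ✗ (fails at j=3)
  i=1: ✗ (fails at j=3)
  i=2: ✗ (fails at j=3)
  i=3: ✓ (all of [4,6])
  i=4: ✗ (fails at j=7)
Positions where it holds: {3} → 1.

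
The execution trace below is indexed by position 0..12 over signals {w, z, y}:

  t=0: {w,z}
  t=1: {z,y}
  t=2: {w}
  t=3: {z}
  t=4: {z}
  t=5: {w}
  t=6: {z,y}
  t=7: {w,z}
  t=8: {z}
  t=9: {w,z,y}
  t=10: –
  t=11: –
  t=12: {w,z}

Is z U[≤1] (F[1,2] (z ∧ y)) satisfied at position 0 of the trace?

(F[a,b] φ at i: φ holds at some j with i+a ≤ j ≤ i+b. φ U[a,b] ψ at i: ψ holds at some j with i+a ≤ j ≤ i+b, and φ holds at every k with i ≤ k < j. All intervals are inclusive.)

Need some j in [0,1] with F[1,2] (z ∧ y), and z at every k in [0,j-1].
  j=0: F[1,2] (z ∧ y) holds; no prefix to check → satisfied.

Yes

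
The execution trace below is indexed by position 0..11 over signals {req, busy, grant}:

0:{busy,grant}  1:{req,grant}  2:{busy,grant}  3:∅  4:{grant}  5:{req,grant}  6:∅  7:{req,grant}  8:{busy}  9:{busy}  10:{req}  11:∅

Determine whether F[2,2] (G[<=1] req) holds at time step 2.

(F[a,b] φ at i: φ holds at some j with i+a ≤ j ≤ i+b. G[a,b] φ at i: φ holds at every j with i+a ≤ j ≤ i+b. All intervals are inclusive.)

False

Check G[<=1] req at each j in [4,4]:
  j=4: fails at 4
No position in the window satisfies it → formula fails.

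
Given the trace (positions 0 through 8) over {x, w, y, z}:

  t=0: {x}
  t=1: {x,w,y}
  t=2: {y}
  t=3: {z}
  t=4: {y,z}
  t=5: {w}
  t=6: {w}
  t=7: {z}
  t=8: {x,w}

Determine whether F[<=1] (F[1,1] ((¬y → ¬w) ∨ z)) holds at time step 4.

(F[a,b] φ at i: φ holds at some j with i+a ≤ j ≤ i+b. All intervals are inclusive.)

Check F[1,1] ((¬y → ¬w) ∨ z) at each j in [4,5]:
  j=4: fails (none in [5,5])
  j=5: fails (none in [6,6])
No position in the window satisfies it → formula fails.

No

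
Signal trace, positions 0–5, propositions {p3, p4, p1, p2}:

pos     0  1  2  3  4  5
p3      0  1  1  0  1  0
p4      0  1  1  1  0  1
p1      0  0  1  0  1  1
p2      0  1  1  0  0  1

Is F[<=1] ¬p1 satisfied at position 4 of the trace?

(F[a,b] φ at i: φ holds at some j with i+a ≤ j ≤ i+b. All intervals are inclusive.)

No

Check ¬p1 at each j in [4,5]:
  j=4: false
  j=5: false
No position in the window satisfies it → formula fails.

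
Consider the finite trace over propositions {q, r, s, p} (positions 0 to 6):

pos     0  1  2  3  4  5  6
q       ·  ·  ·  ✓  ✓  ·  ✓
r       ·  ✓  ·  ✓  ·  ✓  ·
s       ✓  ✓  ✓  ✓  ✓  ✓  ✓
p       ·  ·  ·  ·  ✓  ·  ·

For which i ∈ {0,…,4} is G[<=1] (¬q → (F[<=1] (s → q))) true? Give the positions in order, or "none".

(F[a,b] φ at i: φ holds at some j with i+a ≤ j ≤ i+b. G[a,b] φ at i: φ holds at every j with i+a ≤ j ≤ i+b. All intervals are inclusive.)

2, 3, 4

Evaluate at each i in [0,4]:
  i=0: ✗ (fails at j=0)
  i=1: ✗ (fails at j=1)
  i=2: ✓ (all of [2,3])
  i=3: ✓ (all of [3,4])
  i=4: ✓ (all of [4,5])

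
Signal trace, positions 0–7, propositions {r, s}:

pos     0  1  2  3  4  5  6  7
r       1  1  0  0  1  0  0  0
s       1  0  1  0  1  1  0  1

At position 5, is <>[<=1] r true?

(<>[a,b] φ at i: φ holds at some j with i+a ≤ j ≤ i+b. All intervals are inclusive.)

No

Check r at each j in [5,6]:
  j=5: false
  j=6: false
No position in the window satisfies it → formula fails.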